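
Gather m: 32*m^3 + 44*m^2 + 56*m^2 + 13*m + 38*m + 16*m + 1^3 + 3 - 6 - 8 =32*m^3 + 100*m^2 + 67*m - 10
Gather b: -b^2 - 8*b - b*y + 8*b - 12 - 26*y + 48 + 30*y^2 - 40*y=-b^2 - b*y + 30*y^2 - 66*y + 36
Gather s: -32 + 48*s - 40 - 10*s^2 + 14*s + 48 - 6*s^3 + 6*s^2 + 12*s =-6*s^3 - 4*s^2 + 74*s - 24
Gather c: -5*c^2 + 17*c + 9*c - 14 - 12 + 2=-5*c^2 + 26*c - 24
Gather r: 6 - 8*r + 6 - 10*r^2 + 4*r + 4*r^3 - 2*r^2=4*r^3 - 12*r^2 - 4*r + 12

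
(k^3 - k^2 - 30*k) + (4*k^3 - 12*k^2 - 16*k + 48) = 5*k^3 - 13*k^2 - 46*k + 48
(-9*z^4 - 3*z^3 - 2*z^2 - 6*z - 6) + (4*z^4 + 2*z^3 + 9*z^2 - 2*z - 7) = -5*z^4 - z^3 + 7*z^2 - 8*z - 13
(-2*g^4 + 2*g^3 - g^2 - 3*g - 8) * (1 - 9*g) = 18*g^5 - 20*g^4 + 11*g^3 + 26*g^2 + 69*g - 8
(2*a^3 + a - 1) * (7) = 14*a^3 + 7*a - 7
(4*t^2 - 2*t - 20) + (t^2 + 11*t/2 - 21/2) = 5*t^2 + 7*t/2 - 61/2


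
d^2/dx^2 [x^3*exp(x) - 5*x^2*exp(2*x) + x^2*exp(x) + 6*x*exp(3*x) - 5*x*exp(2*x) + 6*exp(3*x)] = (x^3 - 20*x^2*exp(x) + 7*x^2 + 54*x*exp(2*x) - 60*x*exp(x) + 10*x + 90*exp(2*x) - 30*exp(x) + 2)*exp(x)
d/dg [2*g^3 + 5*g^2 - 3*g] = 6*g^2 + 10*g - 3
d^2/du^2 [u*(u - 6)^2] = 6*u - 24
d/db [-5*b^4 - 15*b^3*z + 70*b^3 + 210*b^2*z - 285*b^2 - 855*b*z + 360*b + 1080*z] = -20*b^3 - 45*b^2*z + 210*b^2 + 420*b*z - 570*b - 855*z + 360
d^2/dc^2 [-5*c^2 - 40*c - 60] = -10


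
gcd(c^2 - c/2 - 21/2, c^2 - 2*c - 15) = c + 3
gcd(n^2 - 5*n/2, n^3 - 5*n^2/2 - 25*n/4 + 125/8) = n - 5/2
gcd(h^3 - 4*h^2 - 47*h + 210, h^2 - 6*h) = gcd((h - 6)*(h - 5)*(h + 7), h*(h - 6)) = h - 6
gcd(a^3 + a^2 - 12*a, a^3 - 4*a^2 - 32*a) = a^2 + 4*a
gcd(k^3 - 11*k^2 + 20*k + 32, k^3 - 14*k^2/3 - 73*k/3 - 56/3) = k^2 - 7*k - 8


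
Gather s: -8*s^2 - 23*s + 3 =-8*s^2 - 23*s + 3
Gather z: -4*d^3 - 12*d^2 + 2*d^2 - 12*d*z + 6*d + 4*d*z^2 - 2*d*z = -4*d^3 - 10*d^2 + 4*d*z^2 - 14*d*z + 6*d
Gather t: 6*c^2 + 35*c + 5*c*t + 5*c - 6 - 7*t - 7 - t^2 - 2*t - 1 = 6*c^2 + 40*c - t^2 + t*(5*c - 9) - 14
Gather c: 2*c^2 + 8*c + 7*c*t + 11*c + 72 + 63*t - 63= 2*c^2 + c*(7*t + 19) + 63*t + 9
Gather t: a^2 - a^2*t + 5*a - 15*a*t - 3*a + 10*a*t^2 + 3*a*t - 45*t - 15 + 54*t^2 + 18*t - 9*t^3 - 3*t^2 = a^2 + 2*a - 9*t^3 + t^2*(10*a + 51) + t*(-a^2 - 12*a - 27) - 15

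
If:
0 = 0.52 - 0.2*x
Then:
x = 2.60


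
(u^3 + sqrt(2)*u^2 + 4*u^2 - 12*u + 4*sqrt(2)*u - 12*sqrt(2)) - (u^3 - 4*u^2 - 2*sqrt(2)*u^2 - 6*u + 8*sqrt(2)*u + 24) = 3*sqrt(2)*u^2 + 8*u^2 - 6*u - 4*sqrt(2)*u - 24 - 12*sqrt(2)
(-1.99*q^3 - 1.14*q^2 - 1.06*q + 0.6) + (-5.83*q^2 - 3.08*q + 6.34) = -1.99*q^3 - 6.97*q^2 - 4.14*q + 6.94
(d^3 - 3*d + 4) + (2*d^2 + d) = d^3 + 2*d^2 - 2*d + 4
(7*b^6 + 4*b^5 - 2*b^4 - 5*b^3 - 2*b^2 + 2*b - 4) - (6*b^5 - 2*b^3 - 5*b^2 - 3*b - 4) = 7*b^6 - 2*b^5 - 2*b^4 - 3*b^3 + 3*b^2 + 5*b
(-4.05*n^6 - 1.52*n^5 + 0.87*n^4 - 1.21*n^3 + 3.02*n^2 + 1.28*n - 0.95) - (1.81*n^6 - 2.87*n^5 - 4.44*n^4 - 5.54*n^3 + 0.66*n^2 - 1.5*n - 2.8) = -5.86*n^6 + 1.35*n^5 + 5.31*n^4 + 4.33*n^3 + 2.36*n^2 + 2.78*n + 1.85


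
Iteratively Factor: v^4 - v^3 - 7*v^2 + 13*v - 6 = (v - 1)*(v^3 - 7*v + 6) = (v - 1)^2*(v^2 + v - 6) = (v - 1)^2*(v + 3)*(v - 2)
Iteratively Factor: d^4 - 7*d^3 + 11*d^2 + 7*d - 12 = (d - 1)*(d^3 - 6*d^2 + 5*d + 12) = (d - 3)*(d - 1)*(d^2 - 3*d - 4) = (d - 3)*(d - 1)*(d + 1)*(d - 4)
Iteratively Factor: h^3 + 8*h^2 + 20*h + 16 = (h + 2)*(h^2 + 6*h + 8) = (h + 2)^2*(h + 4)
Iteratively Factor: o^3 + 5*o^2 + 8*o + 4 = (o + 2)*(o^2 + 3*o + 2) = (o + 1)*(o + 2)*(o + 2)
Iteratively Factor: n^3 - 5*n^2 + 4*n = (n)*(n^2 - 5*n + 4) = n*(n - 4)*(n - 1)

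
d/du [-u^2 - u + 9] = -2*u - 1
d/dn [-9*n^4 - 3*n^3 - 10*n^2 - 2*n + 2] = -36*n^3 - 9*n^2 - 20*n - 2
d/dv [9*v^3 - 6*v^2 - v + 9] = 27*v^2 - 12*v - 1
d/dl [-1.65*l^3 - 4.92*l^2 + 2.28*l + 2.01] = -4.95*l^2 - 9.84*l + 2.28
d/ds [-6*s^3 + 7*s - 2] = 7 - 18*s^2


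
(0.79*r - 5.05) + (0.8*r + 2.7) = 1.59*r - 2.35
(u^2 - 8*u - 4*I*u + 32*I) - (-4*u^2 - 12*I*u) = 5*u^2 - 8*u + 8*I*u + 32*I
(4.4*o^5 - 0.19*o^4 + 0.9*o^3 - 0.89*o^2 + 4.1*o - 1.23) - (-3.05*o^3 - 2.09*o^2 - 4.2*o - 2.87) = 4.4*o^5 - 0.19*o^4 + 3.95*o^3 + 1.2*o^2 + 8.3*o + 1.64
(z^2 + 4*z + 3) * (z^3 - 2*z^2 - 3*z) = z^5 + 2*z^4 - 8*z^3 - 18*z^2 - 9*z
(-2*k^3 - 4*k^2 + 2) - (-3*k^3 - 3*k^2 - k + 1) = k^3 - k^2 + k + 1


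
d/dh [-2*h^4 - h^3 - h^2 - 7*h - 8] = -8*h^3 - 3*h^2 - 2*h - 7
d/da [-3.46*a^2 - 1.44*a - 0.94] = -6.92*a - 1.44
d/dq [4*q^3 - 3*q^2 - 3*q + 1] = 12*q^2 - 6*q - 3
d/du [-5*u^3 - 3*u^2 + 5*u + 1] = -15*u^2 - 6*u + 5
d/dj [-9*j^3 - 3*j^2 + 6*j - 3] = -27*j^2 - 6*j + 6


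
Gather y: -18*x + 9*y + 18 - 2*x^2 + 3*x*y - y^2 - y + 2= -2*x^2 - 18*x - y^2 + y*(3*x + 8) + 20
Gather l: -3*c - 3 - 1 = -3*c - 4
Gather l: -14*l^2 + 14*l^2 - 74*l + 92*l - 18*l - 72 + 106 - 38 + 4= 0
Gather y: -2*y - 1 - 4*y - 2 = -6*y - 3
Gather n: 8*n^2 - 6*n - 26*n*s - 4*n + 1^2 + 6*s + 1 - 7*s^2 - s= 8*n^2 + n*(-26*s - 10) - 7*s^2 + 5*s + 2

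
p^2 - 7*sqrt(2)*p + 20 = (p - 5*sqrt(2))*(p - 2*sqrt(2))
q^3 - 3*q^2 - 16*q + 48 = (q - 4)*(q - 3)*(q + 4)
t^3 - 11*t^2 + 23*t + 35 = (t - 7)*(t - 5)*(t + 1)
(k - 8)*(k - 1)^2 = k^3 - 10*k^2 + 17*k - 8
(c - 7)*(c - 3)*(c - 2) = c^3 - 12*c^2 + 41*c - 42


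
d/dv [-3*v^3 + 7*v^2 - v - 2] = -9*v^2 + 14*v - 1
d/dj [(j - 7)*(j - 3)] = 2*j - 10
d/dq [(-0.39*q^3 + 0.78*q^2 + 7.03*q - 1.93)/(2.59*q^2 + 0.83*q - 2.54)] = (-1.0101*q^4 - 0.6474*q^3 - 14.5885*q^2 + 6.035*q - 16.2543)/(6.7081*q^4 + 4.2994*q^3 - 12.4683*q^2 - 4.2164*q + 6.4516)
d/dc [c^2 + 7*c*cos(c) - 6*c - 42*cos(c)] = -7*c*sin(c) + 2*c + 42*sin(c) + 7*cos(c) - 6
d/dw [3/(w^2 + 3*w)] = 3*(-2*w - 3)/(w^2*(w + 3)^2)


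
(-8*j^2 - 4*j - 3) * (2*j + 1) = -16*j^3 - 16*j^2 - 10*j - 3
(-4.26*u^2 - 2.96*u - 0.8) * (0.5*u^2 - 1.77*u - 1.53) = -2.13*u^4 + 6.0602*u^3 + 11.357*u^2 + 5.9448*u + 1.224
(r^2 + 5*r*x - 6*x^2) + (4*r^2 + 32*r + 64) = 5*r^2 + 5*r*x + 32*r - 6*x^2 + 64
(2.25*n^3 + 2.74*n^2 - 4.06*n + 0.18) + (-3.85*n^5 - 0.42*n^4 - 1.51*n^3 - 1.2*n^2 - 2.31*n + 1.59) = -3.85*n^5 - 0.42*n^4 + 0.74*n^3 + 1.54*n^2 - 6.37*n + 1.77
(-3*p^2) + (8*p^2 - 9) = 5*p^2 - 9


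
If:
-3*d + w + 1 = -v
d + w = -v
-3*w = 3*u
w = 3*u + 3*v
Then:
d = 1/4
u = 3/28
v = -1/7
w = -3/28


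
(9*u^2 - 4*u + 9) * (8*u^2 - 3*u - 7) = 72*u^4 - 59*u^3 + 21*u^2 + u - 63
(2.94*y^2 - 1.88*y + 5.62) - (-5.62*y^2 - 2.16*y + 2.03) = 8.56*y^2 + 0.28*y + 3.59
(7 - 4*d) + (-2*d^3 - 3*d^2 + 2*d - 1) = -2*d^3 - 3*d^2 - 2*d + 6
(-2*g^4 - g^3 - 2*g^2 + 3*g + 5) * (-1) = 2*g^4 + g^3 + 2*g^2 - 3*g - 5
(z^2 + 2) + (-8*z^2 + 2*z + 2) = -7*z^2 + 2*z + 4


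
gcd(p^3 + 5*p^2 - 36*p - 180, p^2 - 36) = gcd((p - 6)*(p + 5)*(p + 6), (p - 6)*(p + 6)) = p^2 - 36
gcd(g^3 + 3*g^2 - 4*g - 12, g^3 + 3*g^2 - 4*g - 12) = g^3 + 3*g^2 - 4*g - 12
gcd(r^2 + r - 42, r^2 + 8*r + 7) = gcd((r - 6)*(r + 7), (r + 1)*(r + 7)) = r + 7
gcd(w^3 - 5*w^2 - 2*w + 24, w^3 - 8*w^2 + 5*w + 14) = 1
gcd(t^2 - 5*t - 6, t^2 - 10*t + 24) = t - 6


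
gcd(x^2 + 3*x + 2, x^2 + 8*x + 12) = x + 2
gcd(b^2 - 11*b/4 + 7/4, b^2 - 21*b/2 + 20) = 1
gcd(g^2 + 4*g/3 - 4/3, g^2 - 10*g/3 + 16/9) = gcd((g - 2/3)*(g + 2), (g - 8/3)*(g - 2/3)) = g - 2/3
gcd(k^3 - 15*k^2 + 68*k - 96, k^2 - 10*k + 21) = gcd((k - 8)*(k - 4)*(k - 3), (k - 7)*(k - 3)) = k - 3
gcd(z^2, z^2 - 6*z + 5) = 1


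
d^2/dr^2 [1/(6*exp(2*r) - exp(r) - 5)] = ((1 - 24*exp(r))*(-6*exp(2*r) + exp(r) + 5) - 2*(12*exp(r) - 1)^2*exp(r))*exp(r)/(-6*exp(2*r) + exp(r) + 5)^3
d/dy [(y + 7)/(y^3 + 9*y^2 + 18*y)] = (y*(y^2 + 9*y + 18) - 3*(y + 7)*(y^2 + 6*y + 6))/(y^2*(y^2 + 9*y + 18)^2)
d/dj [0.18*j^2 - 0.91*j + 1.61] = 0.36*j - 0.91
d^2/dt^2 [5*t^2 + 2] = 10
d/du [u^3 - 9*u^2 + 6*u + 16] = 3*u^2 - 18*u + 6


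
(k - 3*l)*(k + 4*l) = k^2 + k*l - 12*l^2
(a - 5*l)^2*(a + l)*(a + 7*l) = a^4 - 2*a^3*l - 48*a^2*l^2 + 130*a*l^3 + 175*l^4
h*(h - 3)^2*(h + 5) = h^4 - h^3 - 21*h^2 + 45*h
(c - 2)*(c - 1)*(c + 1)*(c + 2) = c^4 - 5*c^2 + 4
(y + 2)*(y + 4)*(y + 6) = y^3 + 12*y^2 + 44*y + 48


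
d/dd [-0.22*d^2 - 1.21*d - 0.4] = -0.44*d - 1.21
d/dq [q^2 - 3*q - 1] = 2*q - 3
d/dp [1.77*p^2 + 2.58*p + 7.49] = 3.54*p + 2.58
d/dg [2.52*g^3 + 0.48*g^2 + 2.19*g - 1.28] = 7.56*g^2 + 0.96*g + 2.19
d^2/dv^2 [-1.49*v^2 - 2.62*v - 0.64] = -2.98000000000000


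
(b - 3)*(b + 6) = b^2 + 3*b - 18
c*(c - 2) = c^2 - 2*c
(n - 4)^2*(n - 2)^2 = n^4 - 12*n^3 + 52*n^2 - 96*n + 64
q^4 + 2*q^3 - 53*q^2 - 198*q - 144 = (q - 8)*(q + 1)*(q + 3)*(q + 6)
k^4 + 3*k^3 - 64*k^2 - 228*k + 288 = (k - 8)*(k - 1)*(k + 6)^2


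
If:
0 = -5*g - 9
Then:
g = -9/5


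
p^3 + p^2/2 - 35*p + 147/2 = (p - 7/2)*(p - 3)*(p + 7)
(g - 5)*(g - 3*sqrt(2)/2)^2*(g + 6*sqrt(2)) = g^4 - 5*g^3 + 3*sqrt(2)*g^3 - 63*g^2/2 - 15*sqrt(2)*g^2 + 27*sqrt(2)*g + 315*g/2 - 135*sqrt(2)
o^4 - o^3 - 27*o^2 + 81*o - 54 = (o - 3)^2*(o - 1)*(o + 6)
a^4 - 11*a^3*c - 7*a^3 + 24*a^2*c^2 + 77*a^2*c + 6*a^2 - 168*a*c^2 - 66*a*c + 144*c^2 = (a - 6)*(a - 1)*(a - 8*c)*(a - 3*c)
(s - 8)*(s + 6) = s^2 - 2*s - 48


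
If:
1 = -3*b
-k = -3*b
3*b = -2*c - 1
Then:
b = -1/3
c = 0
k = -1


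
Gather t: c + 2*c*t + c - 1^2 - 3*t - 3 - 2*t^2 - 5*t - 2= 2*c - 2*t^2 + t*(2*c - 8) - 6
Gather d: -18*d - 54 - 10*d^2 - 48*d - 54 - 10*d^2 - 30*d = -20*d^2 - 96*d - 108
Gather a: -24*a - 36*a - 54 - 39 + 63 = -60*a - 30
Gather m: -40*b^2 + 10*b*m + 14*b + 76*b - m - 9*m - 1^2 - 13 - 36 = -40*b^2 + 90*b + m*(10*b - 10) - 50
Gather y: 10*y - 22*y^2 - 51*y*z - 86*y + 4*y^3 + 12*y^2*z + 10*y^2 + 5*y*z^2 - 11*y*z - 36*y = 4*y^3 + y^2*(12*z - 12) + y*(5*z^2 - 62*z - 112)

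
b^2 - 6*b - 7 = (b - 7)*(b + 1)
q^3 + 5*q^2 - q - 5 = (q - 1)*(q + 1)*(q + 5)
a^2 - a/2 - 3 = (a - 2)*(a + 3/2)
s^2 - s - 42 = (s - 7)*(s + 6)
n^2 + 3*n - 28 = (n - 4)*(n + 7)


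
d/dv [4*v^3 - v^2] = 2*v*(6*v - 1)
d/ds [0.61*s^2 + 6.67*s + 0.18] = 1.22*s + 6.67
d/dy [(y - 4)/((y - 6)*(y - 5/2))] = 4*(-y^2 + 8*y - 19)/(4*y^4 - 68*y^3 + 409*y^2 - 1020*y + 900)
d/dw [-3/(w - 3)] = 3/(w - 3)^2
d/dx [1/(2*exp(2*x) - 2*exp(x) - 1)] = (2 - 4*exp(x))*exp(x)/(-2*exp(2*x) + 2*exp(x) + 1)^2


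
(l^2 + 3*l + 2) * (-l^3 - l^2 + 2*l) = -l^5 - 4*l^4 - 3*l^3 + 4*l^2 + 4*l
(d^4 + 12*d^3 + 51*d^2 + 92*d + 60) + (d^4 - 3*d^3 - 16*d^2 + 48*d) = 2*d^4 + 9*d^3 + 35*d^2 + 140*d + 60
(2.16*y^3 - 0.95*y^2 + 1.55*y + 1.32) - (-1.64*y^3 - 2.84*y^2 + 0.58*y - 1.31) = 3.8*y^3 + 1.89*y^2 + 0.97*y + 2.63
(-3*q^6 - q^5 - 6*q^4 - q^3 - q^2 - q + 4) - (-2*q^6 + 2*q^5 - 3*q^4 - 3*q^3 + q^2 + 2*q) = -q^6 - 3*q^5 - 3*q^4 + 2*q^3 - 2*q^2 - 3*q + 4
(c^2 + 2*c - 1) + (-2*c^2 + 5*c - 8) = -c^2 + 7*c - 9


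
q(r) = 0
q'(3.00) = 0.00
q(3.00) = 0.00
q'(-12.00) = 0.00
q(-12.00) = 0.00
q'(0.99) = 0.00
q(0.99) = 0.00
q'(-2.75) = 0.00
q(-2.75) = 0.00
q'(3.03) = 0.00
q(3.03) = 0.00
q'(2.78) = 0.00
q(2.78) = 0.00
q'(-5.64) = 0.00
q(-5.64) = 0.00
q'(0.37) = 0.00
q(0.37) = 0.00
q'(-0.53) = 0.00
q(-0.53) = 0.00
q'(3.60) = 0.00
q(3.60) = 0.00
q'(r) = 0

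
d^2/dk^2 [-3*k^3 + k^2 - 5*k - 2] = 2 - 18*k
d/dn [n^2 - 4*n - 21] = 2*n - 4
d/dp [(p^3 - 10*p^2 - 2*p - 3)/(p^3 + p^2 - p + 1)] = (11*p^4 + 2*p^3 + 24*p^2 - 14*p - 5)/(p^6 + 2*p^5 - p^4 + 3*p^2 - 2*p + 1)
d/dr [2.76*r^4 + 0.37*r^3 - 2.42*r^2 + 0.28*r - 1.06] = 11.04*r^3 + 1.11*r^2 - 4.84*r + 0.28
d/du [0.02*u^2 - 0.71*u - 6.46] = 0.04*u - 0.71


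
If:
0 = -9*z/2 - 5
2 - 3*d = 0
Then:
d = 2/3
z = -10/9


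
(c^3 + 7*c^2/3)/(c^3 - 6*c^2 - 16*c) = c*(3*c + 7)/(3*(c^2 - 6*c - 16))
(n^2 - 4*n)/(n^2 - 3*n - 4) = n/(n + 1)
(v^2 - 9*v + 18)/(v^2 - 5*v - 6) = (v - 3)/(v + 1)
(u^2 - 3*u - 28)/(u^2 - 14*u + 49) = (u + 4)/(u - 7)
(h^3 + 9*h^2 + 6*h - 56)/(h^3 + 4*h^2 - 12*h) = (h^2 + 11*h + 28)/(h*(h + 6))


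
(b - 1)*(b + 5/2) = b^2 + 3*b/2 - 5/2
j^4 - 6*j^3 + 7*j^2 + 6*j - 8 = (j - 4)*(j - 2)*(j - 1)*(j + 1)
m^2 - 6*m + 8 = (m - 4)*(m - 2)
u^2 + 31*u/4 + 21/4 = (u + 3/4)*(u + 7)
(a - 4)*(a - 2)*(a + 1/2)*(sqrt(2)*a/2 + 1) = sqrt(2)*a^4/2 - 11*sqrt(2)*a^3/4 + a^3 - 11*a^2/2 + 5*sqrt(2)*a^2/2 + 2*sqrt(2)*a + 5*a + 4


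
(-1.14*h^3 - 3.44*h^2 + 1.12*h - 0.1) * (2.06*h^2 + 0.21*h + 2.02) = -2.3484*h^5 - 7.3258*h^4 - 0.718*h^3 - 6.9196*h^2 + 2.2414*h - 0.202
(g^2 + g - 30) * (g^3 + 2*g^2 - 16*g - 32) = g^5 + 3*g^4 - 44*g^3 - 108*g^2 + 448*g + 960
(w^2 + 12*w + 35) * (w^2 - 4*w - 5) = w^4 + 8*w^3 - 18*w^2 - 200*w - 175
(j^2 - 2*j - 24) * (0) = 0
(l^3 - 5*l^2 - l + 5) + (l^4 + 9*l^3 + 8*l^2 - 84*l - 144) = l^4 + 10*l^3 + 3*l^2 - 85*l - 139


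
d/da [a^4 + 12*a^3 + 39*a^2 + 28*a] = 4*a^3 + 36*a^2 + 78*a + 28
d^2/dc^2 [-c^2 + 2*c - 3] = -2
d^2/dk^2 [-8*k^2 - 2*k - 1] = -16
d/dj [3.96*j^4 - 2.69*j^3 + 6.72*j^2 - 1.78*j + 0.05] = 15.84*j^3 - 8.07*j^2 + 13.44*j - 1.78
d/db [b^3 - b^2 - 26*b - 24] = 3*b^2 - 2*b - 26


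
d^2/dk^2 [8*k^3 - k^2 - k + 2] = 48*k - 2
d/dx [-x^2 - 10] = -2*x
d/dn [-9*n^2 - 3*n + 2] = -18*n - 3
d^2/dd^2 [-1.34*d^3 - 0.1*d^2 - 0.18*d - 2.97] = -8.04*d - 0.2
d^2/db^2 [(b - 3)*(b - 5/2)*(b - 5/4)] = 6*b - 27/2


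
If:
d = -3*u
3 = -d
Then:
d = -3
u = 1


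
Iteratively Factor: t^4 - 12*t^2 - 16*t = (t - 4)*(t^3 + 4*t^2 + 4*t) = (t - 4)*(t + 2)*(t^2 + 2*t) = t*(t - 4)*(t + 2)*(t + 2)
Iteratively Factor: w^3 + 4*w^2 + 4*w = (w + 2)*(w^2 + 2*w) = (w + 2)^2*(w)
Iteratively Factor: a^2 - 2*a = (a - 2)*(a)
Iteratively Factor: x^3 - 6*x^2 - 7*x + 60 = (x - 5)*(x^2 - x - 12) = (x - 5)*(x + 3)*(x - 4)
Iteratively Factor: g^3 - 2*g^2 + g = (g - 1)*(g^2 - g) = (g - 1)^2*(g)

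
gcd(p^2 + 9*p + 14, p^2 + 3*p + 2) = p + 2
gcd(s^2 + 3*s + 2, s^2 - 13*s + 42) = 1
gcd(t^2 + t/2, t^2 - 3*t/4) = t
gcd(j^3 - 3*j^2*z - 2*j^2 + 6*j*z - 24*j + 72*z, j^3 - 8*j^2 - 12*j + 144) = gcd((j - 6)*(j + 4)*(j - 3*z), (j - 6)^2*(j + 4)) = j^2 - 2*j - 24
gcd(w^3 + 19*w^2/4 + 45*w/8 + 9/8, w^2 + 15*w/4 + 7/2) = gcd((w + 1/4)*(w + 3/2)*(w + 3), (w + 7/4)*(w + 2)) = 1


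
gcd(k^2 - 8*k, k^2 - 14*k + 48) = k - 8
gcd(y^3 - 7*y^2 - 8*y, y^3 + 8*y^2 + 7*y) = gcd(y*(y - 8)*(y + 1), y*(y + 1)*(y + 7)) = y^2 + y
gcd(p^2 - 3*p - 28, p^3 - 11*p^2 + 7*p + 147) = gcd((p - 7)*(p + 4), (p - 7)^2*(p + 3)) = p - 7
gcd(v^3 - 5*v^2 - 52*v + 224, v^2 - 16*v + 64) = v - 8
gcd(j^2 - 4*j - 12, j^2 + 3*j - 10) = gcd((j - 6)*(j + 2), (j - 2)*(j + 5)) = 1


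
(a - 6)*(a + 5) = a^2 - a - 30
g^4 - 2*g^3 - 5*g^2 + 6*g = g*(g - 3)*(g - 1)*(g + 2)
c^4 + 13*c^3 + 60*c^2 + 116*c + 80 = (c + 2)^2*(c + 4)*(c + 5)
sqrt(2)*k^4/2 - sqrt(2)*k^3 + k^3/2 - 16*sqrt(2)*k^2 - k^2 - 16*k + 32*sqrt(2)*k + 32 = (k - 2)*(k - 4*sqrt(2))*(k + 4*sqrt(2))*(sqrt(2)*k/2 + 1/2)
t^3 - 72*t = t*(t - 6*sqrt(2))*(t + 6*sqrt(2))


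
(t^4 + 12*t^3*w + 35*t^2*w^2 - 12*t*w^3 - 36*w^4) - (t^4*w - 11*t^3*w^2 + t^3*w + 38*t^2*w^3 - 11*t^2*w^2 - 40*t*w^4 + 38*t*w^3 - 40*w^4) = -t^4*w + t^4 + 11*t^3*w^2 + 11*t^3*w - 38*t^2*w^3 + 46*t^2*w^2 + 40*t*w^4 - 50*t*w^3 + 4*w^4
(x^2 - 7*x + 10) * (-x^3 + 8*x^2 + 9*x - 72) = -x^5 + 15*x^4 - 57*x^3 - 55*x^2 + 594*x - 720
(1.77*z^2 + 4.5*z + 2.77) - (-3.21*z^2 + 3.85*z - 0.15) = 4.98*z^2 + 0.65*z + 2.92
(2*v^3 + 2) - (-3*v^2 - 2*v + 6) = 2*v^3 + 3*v^2 + 2*v - 4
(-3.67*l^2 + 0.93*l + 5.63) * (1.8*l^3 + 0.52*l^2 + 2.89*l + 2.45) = -6.606*l^5 - 0.2344*l^4 + 0.0112999999999985*l^3 - 3.3762*l^2 + 18.5492*l + 13.7935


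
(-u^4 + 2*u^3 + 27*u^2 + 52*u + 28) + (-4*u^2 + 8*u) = -u^4 + 2*u^3 + 23*u^2 + 60*u + 28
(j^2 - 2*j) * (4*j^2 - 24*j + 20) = 4*j^4 - 32*j^3 + 68*j^2 - 40*j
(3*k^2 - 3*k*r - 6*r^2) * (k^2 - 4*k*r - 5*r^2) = 3*k^4 - 15*k^3*r - 9*k^2*r^2 + 39*k*r^3 + 30*r^4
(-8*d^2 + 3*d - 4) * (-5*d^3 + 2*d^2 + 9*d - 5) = 40*d^5 - 31*d^4 - 46*d^3 + 59*d^2 - 51*d + 20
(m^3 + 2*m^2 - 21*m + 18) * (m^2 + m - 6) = m^5 + 3*m^4 - 25*m^3 - 15*m^2 + 144*m - 108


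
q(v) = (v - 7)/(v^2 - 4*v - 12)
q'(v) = (4 - 2*v)*(v - 7)/(v^2 - 4*v - 12)^2 + 1/(v^2 - 4*v - 12) = (v^2 - 4*v - 2*(v - 7)*(v - 2) - 12)/(-v^2 + 4*v + 12)^2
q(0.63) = 0.45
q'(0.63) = -0.16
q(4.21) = 0.25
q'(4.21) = 0.01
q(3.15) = 0.26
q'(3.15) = -0.03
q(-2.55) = -2.03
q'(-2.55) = -3.72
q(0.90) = 0.41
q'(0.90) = -0.13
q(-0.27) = 0.67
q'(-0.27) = -0.37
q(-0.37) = 0.71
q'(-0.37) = -0.42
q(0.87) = 0.42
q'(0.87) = -0.13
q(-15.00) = -0.08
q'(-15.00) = -0.00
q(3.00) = 0.27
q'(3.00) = -0.03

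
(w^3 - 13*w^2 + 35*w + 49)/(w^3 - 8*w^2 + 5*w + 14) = (w - 7)/(w - 2)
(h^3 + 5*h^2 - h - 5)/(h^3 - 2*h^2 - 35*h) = (h^2 - 1)/(h*(h - 7))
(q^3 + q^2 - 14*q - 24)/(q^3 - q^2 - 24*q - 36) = (q - 4)/(q - 6)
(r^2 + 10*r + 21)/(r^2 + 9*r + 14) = (r + 3)/(r + 2)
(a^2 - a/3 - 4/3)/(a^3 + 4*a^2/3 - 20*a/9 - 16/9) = 3*(a + 1)/(3*a^2 + 8*a + 4)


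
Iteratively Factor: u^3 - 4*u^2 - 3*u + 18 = (u + 2)*(u^2 - 6*u + 9) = (u - 3)*(u + 2)*(u - 3)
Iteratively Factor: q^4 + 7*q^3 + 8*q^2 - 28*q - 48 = (q + 4)*(q^3 + 3*q^2 - 4*q - 12) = (q - 2)*(q + 4)*(q^2 + 5*q + 6) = (q - 2)*(q + 3)*(q + 4)*(q + 2)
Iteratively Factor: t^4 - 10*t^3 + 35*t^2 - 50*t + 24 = (t - 3)*(t^3 - 7*t^2 + 14*t - 8) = (t - 3)*(t - 2)*(t^2 - 5*t + 4) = (t - 3)*(t - 2)*(t - 1)*(t - 4)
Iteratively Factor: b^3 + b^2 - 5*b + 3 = (b - 1)*(b^2 + 2*b - 3) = (b - 1)*(b + 3)*(b - 1)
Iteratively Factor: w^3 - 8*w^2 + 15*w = (w - 5)*(w^2 - 3*w) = (w - 5)*(w - 3)*(w)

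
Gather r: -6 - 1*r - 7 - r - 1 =-2*r - 14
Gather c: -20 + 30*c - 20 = 30*c - 40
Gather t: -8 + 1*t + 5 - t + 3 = 0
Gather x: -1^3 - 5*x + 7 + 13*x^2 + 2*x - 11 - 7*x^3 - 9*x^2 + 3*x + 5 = -7*x^3 + 4*x^2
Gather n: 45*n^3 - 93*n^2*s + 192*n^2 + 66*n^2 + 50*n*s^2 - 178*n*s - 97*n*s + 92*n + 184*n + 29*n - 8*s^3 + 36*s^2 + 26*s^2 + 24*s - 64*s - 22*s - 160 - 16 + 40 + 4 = 45*n^3 + n^2*(258 - 93*s) + n*(50*s^2 - 275*s + 305) - 8*s^3 + 62*s^2 - 62*s - 132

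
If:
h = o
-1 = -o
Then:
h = 1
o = 1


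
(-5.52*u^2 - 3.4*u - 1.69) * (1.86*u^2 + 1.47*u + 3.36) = -10.2672*u^4 - 14.4384*u^3 - 26.6886*u^2 - 13.9083*u - 5.6784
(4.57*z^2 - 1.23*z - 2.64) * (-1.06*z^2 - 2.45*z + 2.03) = -4.8442*z^4 - 9.8927*z^3 + 15.089*z^2 + 3.9711*z - 5.3592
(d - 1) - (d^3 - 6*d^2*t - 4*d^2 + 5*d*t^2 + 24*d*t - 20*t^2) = -d^3 + 6*d^2*t + 4*d^2 - 5*d*t^2 - 24*d*t + d + 20*t^2 - 1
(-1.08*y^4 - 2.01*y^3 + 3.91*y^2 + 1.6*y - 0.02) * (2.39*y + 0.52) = -2.5812*y^5 - 5.3655*y^4 + 8.2997*y^3 + 5.8572*y^2 + 0.7842*y - 0.0104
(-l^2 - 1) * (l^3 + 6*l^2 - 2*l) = -l^5 - 6*l^4 + l^3 - 6*l^2 + 2*l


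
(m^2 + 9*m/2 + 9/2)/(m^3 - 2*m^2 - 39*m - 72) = (m + 3/2)/(m^2 - 5*m - 24)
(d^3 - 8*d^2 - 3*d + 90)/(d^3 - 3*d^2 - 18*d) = (d - 5)/d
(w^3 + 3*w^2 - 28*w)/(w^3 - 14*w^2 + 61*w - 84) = w*(w + 7)/(w^2 - 10*w + 21)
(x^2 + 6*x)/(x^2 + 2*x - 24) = x/(x - 4)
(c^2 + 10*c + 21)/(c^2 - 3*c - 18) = (c + 7)/(c - 6)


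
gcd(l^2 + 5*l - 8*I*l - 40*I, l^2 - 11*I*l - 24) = l - 8*I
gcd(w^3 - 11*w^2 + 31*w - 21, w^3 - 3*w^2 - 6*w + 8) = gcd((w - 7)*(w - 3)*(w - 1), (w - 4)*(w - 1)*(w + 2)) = w - 1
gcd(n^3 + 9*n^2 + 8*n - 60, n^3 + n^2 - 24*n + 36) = n^2 + 4*n - 12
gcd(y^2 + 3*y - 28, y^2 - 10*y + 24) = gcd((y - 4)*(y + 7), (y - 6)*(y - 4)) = y - 4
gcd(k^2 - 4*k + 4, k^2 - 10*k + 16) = k - 2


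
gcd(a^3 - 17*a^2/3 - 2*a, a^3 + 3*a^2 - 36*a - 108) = a - 6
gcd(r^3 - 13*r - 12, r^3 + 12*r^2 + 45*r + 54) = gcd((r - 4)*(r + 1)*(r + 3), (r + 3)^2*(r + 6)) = r + 3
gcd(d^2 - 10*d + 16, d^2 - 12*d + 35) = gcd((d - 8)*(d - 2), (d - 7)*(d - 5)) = 1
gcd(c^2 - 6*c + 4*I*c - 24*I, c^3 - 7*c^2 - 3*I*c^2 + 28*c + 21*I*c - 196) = c + 4*I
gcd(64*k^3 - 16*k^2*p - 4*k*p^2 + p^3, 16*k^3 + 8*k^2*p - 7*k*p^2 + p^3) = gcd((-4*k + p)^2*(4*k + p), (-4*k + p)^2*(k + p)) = 16*k^2 - 8*k*p + p^2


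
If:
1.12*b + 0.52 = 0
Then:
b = -0.46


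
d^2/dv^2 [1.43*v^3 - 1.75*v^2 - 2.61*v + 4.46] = 8.58*v - 3.5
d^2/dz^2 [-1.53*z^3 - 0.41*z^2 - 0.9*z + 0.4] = -9.18*z - 0.82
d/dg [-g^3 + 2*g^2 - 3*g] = -3*g^2 + 4*g - 3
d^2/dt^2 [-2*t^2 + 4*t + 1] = -4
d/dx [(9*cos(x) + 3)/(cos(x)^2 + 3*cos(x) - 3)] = 3*(3*cos(x)^2 + 2*cos(x) + 12)*sin(x)/(cos(x)^2 + 3*cos(x) - 3)^2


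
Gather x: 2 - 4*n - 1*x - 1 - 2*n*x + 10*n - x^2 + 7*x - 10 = 6*n - x^2 + x*(6 - 2*n) - 9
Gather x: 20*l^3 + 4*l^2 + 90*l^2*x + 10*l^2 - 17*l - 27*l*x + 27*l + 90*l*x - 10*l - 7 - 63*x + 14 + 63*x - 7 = 20*l^3 + 14*l^2 + x*(90*l^2 + 63*l)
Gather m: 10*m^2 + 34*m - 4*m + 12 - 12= 10*m^2 + 30*m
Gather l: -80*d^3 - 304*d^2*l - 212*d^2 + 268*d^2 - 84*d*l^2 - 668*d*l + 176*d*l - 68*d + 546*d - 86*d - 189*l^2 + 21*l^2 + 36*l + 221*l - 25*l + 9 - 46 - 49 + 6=-80*d^3 + 56*d^2 + 392*d + l^2*(-84*d - 168) + l*(-304*d^2 - 492*d + 232) - 80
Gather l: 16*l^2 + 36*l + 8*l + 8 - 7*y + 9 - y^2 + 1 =16*l^2 + 44*l - y^2 - 7*y + 18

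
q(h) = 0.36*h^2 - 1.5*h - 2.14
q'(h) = 0.72*h - 1.5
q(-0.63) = -1.05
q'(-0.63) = -1.95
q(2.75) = -3.54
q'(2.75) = 0.48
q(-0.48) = -1.34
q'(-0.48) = -1.85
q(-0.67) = -0.97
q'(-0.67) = -1.98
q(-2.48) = 3.79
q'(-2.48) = -3.29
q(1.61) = -3.62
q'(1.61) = -0.34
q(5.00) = -0.64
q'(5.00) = 2.10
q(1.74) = -3.66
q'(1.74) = -0.25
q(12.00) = 31.70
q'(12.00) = 7.14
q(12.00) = 31.70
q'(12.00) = 7.14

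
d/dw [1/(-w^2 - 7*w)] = (2*w + 7)/(w^2*(w + 7)^2)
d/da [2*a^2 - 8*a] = 4*a - 8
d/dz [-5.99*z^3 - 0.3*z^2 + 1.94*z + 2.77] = -17.97*z^2 - 0.6*z + 1.94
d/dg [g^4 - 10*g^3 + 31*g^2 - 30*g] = 4*g^3 - 30*g^2 + 62*g - 30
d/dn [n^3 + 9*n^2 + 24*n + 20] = 3*n^2 + 18*n + 24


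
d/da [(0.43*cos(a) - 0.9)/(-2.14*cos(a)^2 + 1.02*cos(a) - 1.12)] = (-0.9202*cos(a)^2 + 3.852*cos(a) - 0.4364)*sin(a)/(4.5796*cos(a)^4 - 4.3656*cos(a)^3 + 5.834*cos(a)^2 - 2.2848*cos(a) + 1.2544)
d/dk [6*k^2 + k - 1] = 12*k + 1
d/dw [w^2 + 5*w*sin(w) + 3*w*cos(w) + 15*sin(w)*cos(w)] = -3*w*sin(w) + 5*w*cos(w) + 2*w + 5*sin(w) + 3*cos(w) + 15*cos(2*w)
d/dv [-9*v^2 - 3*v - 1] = -18*v - 3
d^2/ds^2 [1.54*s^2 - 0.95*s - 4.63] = 3.08000000000000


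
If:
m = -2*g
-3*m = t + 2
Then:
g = t/6 + 1/3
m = -t/3 - 2/3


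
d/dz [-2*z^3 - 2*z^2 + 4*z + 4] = -6*z^2 - 4*z + 4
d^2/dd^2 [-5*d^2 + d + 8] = -10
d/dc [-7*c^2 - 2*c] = -14*c - 2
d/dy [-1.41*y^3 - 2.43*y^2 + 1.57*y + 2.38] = -4.23*y^2 - 4.86*y + 1.57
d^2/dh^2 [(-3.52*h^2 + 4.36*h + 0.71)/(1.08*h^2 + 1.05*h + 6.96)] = (18.154368*h^3 + 163.72368*h^2 - 191.808648*h - 413.86293)/(1.259712*h^6 + 3.67416*h^5 + 27.926532*h^4 + 48.513465*h^3 + 179.970984*h^2 + 152.59104*h + 337.153536)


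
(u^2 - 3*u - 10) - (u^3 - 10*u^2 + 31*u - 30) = -u^3 + 11*u^2 - 34*u + 20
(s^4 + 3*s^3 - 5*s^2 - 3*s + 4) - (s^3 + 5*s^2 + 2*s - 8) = s^4 + 2*s^3 - 10*s^2 - 5*s + 12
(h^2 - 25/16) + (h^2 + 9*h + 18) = 2*h^2 + 9*h + 263/16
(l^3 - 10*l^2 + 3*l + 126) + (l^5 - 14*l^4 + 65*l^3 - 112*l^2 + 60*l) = l^5 - 14*l^4 + 66*l^3 - 122*l^2 + 63*l + 126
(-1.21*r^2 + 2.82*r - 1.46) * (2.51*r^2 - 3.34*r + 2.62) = -3.0371*r^4 + 11.1196*r^3 - 16.2536*r^2 + 12.2648*r - 3.8252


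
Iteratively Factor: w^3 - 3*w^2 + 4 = (w - 2)*(w^2 - w - 2) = (w - 2)^2*(w + 1)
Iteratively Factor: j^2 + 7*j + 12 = (j + 3)*(j + 4)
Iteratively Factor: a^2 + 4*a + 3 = (a + 1)*(a + 3)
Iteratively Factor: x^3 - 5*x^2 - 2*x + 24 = (x - 4)*(x^2 - x - 6) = (x - 4)*(x - 3)*(x + 2)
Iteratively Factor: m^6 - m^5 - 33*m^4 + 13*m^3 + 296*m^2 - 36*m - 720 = (m - 5)*(m^5 + 4*m^4 - 13*m^3 - 52*m^2 + 36*m + 144) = (m - 5)*(m - 3)*(m^4 + 7*m^3 + 8*m^2 - 28*m - 48) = (m - 5)*(m - 3)*(m - 2)*(m^3 + 9*m^2 + 26*m + 24) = (m - 5)*(m - 3)*(m - 2)*(m + 4)*(m^2 + 5*m + 6) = (m - 5)*(m - 3)*(m - 2)*(m + 2)*(m + 4)*(m + 3)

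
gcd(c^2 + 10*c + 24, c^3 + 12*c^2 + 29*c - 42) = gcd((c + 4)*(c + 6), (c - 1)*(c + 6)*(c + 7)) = c + 6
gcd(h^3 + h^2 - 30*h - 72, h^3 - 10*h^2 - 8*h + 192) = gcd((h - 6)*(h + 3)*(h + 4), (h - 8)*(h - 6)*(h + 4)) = h^2 - 2*h - 24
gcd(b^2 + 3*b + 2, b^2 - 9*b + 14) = 1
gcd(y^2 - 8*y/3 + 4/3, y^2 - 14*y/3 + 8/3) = y - 2/3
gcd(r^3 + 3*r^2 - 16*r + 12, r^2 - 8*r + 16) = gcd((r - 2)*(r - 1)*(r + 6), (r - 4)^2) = 1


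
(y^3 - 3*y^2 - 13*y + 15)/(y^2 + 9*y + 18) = (y^2 - 6*y + 5)/(y + 6)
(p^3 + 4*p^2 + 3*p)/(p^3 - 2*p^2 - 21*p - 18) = p/(p - 6)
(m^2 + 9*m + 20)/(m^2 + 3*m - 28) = (m^2 + 9*m + 20)/(m^2 + 3*m - 28)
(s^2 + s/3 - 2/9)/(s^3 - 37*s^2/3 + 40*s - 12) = (s + 2/3)/(s^2 - 12*s + 36)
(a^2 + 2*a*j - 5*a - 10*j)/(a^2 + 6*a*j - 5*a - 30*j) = (a + 2*j)/(a + 6*j)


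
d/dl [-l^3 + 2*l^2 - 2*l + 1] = -3*l^2 + 4*l - 2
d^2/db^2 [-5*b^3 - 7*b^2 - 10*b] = -30*b - 14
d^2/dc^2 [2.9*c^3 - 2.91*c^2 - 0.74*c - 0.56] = 17.4*c - 5.82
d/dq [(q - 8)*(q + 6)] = 2*q - 2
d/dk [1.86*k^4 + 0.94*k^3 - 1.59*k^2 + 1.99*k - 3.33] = 7.44*k^3 + 2.82*k^2 - 3.18*k + 1.99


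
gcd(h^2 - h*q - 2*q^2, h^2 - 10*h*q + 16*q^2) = -h + 2*q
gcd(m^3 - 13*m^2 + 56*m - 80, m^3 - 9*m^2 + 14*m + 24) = m - 4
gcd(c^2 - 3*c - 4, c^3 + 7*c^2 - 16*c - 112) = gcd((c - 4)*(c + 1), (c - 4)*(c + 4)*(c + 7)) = c - 4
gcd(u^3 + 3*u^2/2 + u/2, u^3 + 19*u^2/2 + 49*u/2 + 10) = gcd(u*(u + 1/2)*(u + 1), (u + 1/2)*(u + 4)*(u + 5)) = u + 1/2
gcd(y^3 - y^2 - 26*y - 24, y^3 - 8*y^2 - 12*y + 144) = y^2 - 2*y - 24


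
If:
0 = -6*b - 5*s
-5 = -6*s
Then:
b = -25/36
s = 5/6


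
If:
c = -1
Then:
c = -1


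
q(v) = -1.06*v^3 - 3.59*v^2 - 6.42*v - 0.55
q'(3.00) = -56.58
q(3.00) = -80.74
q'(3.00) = -56.58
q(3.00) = -80.74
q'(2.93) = -54.76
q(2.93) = -76.84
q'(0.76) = -13.71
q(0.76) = -7.97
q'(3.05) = -57.90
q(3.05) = -83.60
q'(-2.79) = -11.14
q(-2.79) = 12.44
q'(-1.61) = -3.10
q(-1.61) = 4.90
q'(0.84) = -14.70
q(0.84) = -9.10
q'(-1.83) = -3.93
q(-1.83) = 5.67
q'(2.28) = -39.32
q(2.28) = -46.41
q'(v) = -3.18*v^2 - 7.18*v - 6.42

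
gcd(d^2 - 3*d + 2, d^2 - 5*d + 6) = d - 2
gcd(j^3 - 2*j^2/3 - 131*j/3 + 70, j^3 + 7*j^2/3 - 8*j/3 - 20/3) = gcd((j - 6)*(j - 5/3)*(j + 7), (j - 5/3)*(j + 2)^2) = j - 5/3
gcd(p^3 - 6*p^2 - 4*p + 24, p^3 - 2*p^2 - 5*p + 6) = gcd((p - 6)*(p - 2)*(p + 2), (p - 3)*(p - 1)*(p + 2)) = p + 2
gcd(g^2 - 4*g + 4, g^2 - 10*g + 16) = g - 2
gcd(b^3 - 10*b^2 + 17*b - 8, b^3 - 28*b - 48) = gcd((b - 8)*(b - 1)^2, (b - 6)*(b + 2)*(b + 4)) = 1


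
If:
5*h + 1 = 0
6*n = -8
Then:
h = -1/5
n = -4/3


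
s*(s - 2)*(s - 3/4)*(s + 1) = s^4 - 7*s^3/4 - 5*s^2/4 + 3*s/2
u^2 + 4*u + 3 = (u + 1)*(u + 3)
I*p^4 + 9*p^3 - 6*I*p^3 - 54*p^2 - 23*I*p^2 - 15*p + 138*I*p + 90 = (p - 6)*(p - 5*I)*(p - 3*I)*(I*p + 1)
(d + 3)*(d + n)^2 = d^3 + 2*d^2*n + 3*d^2 + d*n^2 + 6*d*n + 3*n^2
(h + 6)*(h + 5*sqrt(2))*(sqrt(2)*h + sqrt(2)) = sqrt(2)*h^3 + 7*sqrt(2)*h^2 + 10*h^2 + 6*sqrt(2)*h + 70*h + 60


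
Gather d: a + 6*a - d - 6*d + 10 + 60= 7*a - 7*d + 70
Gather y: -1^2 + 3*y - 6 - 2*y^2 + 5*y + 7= -2*y^2 + 8*y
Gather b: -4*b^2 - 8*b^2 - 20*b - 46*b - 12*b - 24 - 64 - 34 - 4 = -12*b^2 - 78*b - 126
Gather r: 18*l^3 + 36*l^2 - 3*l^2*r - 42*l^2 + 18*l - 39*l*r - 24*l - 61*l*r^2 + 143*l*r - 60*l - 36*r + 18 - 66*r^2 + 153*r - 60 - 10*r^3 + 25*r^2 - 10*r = 18*l^3 - 6*l^2 - 66*l - 10*r^3 + r^2*(-61*l - 41) + r*(-3*l^2 + 104*l + 107) - 42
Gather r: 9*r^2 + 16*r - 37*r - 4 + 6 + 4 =9*r^2 - 21*r + 6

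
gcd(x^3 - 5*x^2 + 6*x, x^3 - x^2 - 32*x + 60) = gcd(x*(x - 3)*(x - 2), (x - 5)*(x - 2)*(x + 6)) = x - 2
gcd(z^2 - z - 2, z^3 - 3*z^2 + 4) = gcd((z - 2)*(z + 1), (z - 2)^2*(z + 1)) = z^2 - z - 2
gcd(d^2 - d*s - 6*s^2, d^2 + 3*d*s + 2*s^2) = d + 2*s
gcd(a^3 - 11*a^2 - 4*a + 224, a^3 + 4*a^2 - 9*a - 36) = a + 4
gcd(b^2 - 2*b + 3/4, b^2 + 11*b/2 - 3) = b - 1/2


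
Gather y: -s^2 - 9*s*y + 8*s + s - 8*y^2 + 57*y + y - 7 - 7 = -s^2 + 9*s - 8*y^2 + y*(58 - 9*s) - 14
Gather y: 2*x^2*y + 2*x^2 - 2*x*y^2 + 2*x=2*x^2*y + 2*x^2 - 2*x*y^2 + 2*x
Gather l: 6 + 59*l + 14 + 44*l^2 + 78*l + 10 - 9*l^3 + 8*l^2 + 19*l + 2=-9*l^3 + 52*l^2 + 156*l + 32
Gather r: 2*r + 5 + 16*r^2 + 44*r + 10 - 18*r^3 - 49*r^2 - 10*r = -18*r^3 - 33*r^2 + 36*r + 15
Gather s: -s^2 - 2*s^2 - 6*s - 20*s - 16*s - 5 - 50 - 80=-3*s^2 - 42*s - 135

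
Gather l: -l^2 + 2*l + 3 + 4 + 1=-l^2 + 2*l + 8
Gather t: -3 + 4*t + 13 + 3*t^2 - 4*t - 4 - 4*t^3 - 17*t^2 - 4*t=-4*t^3 - 14*t^2 - 4*t + 6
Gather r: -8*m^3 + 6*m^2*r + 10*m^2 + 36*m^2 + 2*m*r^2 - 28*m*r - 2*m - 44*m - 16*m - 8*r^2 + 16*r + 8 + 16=-8*m^3 + 46*m^2 - 62*m + r^2*(2*m - 8) + r*(6*m^2 - 28*m + 16) + 24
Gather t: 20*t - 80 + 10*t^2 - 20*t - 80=10*t^2 - 160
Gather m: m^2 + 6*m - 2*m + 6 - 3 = m^2 + 4*m + 3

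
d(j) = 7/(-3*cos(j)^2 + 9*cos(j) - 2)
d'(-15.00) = -0.55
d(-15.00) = -0.66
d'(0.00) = 0.00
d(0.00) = 1.75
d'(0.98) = 7.59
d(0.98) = 3.36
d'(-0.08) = -0.11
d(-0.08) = 1.75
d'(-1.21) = -69.85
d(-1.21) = 8.71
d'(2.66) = 0.31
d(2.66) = -0.57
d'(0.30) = 0.45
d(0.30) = 1.81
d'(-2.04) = -1.64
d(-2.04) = -1.05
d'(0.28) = 0.42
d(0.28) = 1.80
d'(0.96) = 6.74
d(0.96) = 3.22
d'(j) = 7*(-6*sin(j)*cos(j) + 9*sin(j))/(-3*cos(j)^2 + 9*cos(j) - 2)^2 = 21*(3 - 2*cos(j))*sin(j)/(3*cos(j)^2 - 9*cos(j) + 2)^2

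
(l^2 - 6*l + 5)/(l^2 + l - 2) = (l - 5)/(l + 2)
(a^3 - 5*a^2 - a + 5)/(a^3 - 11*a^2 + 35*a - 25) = (a + 1)/(a - 5)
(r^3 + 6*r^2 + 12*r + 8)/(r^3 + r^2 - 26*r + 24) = (r^3 + 6*r^2 + 12*r + 8)/(r^3 + r^2 - 26*r + 24)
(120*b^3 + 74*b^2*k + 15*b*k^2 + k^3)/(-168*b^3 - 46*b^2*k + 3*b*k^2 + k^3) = (-5*b - k)/(7*b - k)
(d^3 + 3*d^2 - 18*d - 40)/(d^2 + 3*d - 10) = (d^2 - 2*d - 8)/(d - 2)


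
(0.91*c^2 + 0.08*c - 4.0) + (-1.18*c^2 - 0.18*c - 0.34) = -0.27*c^2 - 0.1*c - 4.34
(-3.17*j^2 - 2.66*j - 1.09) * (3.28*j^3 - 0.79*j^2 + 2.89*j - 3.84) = -10.3976*j^5 - 6.2205*j^4 - 10.6351*j^3 + 5.3465*j^2 + 7.0643*j + 4.1856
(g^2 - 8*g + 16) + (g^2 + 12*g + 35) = 2*g^2 + 4*g + 51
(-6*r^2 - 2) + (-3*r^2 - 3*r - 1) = -9*r^2 - 3*r - 3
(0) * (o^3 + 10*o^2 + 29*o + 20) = 0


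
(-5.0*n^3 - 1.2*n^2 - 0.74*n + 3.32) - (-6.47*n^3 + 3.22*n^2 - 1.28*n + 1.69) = 1.47*n^3 - 4.42*n^2 + 0.54*n + 1.63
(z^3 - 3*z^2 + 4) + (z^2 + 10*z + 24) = z^3 - 2*z^2 + 10*z + 28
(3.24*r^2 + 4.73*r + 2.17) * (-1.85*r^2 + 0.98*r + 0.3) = -5.994*r^4 - 5.5753*r^3 + 1.5929*r^2 + 3.5456*r + 0.651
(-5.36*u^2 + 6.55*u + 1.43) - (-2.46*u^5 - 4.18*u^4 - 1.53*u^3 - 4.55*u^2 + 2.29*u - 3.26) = 2.46*u^5 + 4.18*u^4 + 1.53*u^3 - 0.81*u^2 + 4.26*u + 4.69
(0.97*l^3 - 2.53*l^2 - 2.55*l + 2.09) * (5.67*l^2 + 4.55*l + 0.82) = 5.4999*l^5 - 9.9316*l^4 - 25.1746*l^3 - 1.8268*l^2 + 7.4185*l + 1.7138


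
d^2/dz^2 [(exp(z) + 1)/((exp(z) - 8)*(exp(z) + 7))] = (exp(4*z) + 5*exp(3*z) + 333*exp(2*z) + 169*exp(z) + 3080)*exp(z)/(exp(6*z) - 3*exp(5*z) - 165*exp(4*z) + 335*exp(3*z) + 9240*exp(2*z) - 9408*exp(z) - 175616)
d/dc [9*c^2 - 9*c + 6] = 18*c - 9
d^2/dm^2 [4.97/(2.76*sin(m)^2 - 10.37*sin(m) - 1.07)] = (151.437888*sin(m)^4 - 426.742092*sin(m)^3 + 366.011177*sin(m)^2 + 798.337561*sin(m) - 1098.271594)/(-2.76*sin(m)^2 + 10.37*sin(m) + 1.07)^3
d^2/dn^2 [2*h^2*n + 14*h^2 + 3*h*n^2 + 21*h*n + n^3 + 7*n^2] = 6*h + 6*n + 14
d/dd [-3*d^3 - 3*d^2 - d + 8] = -9*d^2 - 6*d - 1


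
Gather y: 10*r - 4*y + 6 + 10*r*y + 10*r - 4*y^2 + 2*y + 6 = 20*r - 4*y^2 + y*(10*r - 2) + 12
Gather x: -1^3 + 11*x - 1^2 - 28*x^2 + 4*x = -28*x^2 + 15*x - 2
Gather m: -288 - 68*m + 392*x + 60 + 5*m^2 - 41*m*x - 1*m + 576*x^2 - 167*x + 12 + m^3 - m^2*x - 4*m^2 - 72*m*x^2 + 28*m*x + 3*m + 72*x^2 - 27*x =m^3 + m^2*(1 - x) + m*(-72*x^2 - 13*x - 66) + 648*x^2 + 198*x - 216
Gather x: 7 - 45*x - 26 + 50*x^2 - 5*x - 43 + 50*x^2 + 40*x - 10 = 100*x^2 - 10*x - 72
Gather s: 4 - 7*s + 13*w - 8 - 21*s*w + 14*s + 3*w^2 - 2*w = s*(7 - 21*w) + 3*w^2 + 11*w - 4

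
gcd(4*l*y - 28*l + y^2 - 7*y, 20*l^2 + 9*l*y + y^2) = 4*l + y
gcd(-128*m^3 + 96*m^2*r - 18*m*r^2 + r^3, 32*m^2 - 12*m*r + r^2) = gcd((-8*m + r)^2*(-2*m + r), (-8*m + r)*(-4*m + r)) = -8*m + r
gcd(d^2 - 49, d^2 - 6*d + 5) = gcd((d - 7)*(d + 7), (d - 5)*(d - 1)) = 1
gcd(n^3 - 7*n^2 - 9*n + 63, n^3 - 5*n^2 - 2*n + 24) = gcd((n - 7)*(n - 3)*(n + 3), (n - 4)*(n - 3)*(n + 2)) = n - 3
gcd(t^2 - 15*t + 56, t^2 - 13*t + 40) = t - 8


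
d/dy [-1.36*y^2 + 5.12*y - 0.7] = 5.12 - 2.72*y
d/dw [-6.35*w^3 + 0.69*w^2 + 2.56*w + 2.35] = -19.05*w^2 + 1.38*w + 2.56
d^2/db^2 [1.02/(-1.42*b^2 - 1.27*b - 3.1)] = (4.113456*b^2 + 3.678936*b - 1.02*(2.84*b + 1.27)*(5.68*b + 2.54) + 8.98008)/(1.42*b^2 + 1.27*b + 3.1)^3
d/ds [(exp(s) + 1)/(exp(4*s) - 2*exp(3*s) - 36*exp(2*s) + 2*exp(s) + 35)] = 3*(-exp(2*s) + 2*exp(s) + 11)*exp(s)/(exp(6*s) - 6*exp(5*s) - 57*exp(4*s) + 268*exp(3*s) + 879*exp(2*s) - 2310*exp(s) + 1225)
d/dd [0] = 0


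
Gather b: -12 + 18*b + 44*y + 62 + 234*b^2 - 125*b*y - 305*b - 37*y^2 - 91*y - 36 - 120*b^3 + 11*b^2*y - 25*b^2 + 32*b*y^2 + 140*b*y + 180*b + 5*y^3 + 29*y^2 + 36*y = -120*b^3 + b^2*(11*y + 209) + b*(32*y^2 + 15*y - 107) + 5*y^3 - 8*y^2 - 11*y + 14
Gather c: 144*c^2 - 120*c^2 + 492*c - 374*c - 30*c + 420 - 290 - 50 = 24*c^2 + 88*c + 80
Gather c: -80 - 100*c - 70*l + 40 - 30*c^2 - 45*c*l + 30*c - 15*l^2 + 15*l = -30*c^2 + c*(-45*l - 70) - 15*l^2 - 55*l - 40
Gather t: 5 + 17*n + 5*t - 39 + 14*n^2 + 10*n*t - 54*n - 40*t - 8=14*n^2 - 37*n + t*(10*n - 35) - 42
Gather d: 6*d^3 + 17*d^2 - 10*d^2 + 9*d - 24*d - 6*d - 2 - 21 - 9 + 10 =6*d^3 + 7*d^2 - 21*d - 22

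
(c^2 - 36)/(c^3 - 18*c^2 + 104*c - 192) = (c + 6)/(c^2 - 12*c + 32)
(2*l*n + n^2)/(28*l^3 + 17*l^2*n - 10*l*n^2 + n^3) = n*(2*l + n)/(28*l^3 + 17*l^2*n - 10*l*n^2 + n^3)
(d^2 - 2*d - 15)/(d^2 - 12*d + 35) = (d + 3)/(d - 7)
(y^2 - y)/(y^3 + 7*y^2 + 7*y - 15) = y/(y^2 + 8*y + 15)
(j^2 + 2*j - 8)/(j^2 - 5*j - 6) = (-j^2 - 2*j + 8)/(-j^2 + 5*j + 6)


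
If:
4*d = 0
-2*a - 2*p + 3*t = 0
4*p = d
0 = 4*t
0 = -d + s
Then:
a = 0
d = 0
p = 0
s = 0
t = 0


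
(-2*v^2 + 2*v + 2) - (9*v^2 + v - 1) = -11*v^2 + v + 3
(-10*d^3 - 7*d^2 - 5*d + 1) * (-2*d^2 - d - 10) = 20*d^5 + 24*d^4 + 117*d^3 + 73*d^2 + 49*d - 10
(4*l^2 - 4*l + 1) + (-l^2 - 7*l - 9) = 3*l^2 - 11*l - 8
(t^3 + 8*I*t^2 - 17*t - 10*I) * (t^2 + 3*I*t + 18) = t^5 + 11*I*t^4 - 23*t^3 + 83*I*t^2 - 276*t - 180*I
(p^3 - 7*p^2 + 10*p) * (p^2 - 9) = p^5 - 7*p^4 + p^3 + 63*p^2 - 90*p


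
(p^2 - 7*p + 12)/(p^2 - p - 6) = (p - 4)/(p + 2)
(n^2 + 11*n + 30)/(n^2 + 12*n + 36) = (n + 5)/(n + 6)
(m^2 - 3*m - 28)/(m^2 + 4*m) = (m - 7)/m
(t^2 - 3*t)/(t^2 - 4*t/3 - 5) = 3*t/(3*t + 5)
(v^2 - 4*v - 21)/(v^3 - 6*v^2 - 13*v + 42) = 1/(v - 2)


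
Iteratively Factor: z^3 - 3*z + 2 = (z + 2)*(z^2 - 2*z + 1) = (z - 1)*(z + 2)*(z - 1)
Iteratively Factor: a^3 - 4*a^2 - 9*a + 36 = (a - 3)*(a^2 - a - 12) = (a - 3)*(a + 3)*(a - 4)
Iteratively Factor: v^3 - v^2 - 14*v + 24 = (v - 2)*(v^2 + v - 12) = (v - 2)*(v + 4)*(v - 3)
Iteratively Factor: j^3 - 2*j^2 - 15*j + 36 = (j - 3)*(j^2 + j - 12) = (j - 3)^2*(j + 4)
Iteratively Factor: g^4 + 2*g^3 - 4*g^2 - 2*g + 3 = (g + 3)*(g^3 - g^2 - g + 1) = (g + 1)*(g + 3)*(g^2 - 2*g + 1) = (g - 1)*(g + 1)*(g + 3)*(g - 1)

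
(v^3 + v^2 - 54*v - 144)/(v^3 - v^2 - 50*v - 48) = (v + 3)/(v + 1)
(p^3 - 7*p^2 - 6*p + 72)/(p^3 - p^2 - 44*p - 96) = (p^2 - 10*p + 24)/(p^2 - 4*p - 32)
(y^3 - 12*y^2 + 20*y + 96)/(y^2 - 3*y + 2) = (y^3 - 12*y^2 + 20*y + 96)/(y^2 - 3*y + 2)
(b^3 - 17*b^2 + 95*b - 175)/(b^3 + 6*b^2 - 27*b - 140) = (b^2 - 12*b + 35)/(b^2 + 11*b + 28)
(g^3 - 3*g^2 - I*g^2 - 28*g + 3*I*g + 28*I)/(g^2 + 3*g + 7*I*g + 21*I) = (g^3 - g^2*(3 + I) + g*(-28 + 3*I) + 28*I)/(g^2 + g*(3 + 7*I) + 21*I)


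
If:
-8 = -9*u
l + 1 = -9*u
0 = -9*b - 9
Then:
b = -1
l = -9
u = 8/9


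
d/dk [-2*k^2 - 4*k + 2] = -4*k - 4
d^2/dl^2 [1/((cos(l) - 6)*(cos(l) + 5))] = (-4*sin(l)^4 + 123*sin(l)^2 + 105*cos(l)/4 + 3*cos(3*l)/4 - 57)/((cos(l) - 6)^3*(cos(l) + 5)^3)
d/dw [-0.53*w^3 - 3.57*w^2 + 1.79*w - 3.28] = -1.59*w^2 - 7.14*w + 1.79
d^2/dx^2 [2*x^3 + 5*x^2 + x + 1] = 12*x + 10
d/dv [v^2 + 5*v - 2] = 2*v + 5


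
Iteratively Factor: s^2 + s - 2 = (s - 1)*(s + 2)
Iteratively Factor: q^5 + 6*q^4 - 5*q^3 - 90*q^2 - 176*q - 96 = (q + 1)*(q^4 + 5*q^3 - 10*q^2 - 80*q - 96) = (q + 1)*(q + 4)*(q^3 + q^2 - 14*q - 24) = (q + 1)*(q + 2)*(q + 4)*(q^2 - q - 12) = (q - 4)*(q + 1)*(q + 2)*(q + 4)*(q + 3)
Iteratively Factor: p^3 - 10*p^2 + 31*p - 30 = (p - 5)*(p^2 - 5*p + 6) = (p - 5)*(p - 3)*(p - 2)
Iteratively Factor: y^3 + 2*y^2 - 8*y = (y + 4)*(y^2 - 2*y) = y*(y + 4)*(y - 2)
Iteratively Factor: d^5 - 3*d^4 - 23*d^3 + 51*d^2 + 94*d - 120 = (d - 5)*(d^4 + 2*d^3 - 13*d^2 - 14*d + 24) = (d - 5)*(d - 3)*(d^3 + 5*d^2 + 2*d - 8) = (d - 5)*(d - 3)*(d - 1)*(d^2 + 6*d + 8) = (d - 5)*(d - 3)*(d - 1)*(d + 4)*(d + 2)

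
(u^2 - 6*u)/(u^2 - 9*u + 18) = u/(u - 3)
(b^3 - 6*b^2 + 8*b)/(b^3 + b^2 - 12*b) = (b^2 - 6*b + 8)/(b^2 + b - 12)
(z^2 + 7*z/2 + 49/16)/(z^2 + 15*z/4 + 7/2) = (z + 7/4)/(z + 2)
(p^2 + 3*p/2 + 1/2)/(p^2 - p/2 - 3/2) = (2*p + 1)/(2*p - 3)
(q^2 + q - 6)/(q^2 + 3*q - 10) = (q + 3)/(q + 5)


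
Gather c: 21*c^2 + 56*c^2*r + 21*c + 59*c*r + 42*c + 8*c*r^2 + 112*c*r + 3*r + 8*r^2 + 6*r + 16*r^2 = c^2*(56*r + 21) + c*(8*r^2 + 171*r + 63) + 24*r^2 + 9*r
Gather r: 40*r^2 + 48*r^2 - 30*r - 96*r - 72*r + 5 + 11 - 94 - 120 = 88*r^2 - 198*r - 198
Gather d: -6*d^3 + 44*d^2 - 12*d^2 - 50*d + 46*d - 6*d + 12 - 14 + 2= -6*d^3 + 32*d^2 - 10*d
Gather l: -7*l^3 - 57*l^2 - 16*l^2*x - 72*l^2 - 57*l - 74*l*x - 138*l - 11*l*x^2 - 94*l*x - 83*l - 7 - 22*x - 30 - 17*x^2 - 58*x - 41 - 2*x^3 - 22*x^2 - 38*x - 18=-7*l^3 + l^2*(-16*x - 129) + l*(-11*x^2 - 168*x - 278) - 2*x^3 - 39*x^2 - 118*x - 96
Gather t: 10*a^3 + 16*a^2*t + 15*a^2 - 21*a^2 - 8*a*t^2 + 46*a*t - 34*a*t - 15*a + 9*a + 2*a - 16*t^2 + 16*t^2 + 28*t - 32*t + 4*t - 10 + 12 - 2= 10*a^3 - 6*a^2 - 8*a*t^2 - 4*a + t*(16*a^2 + 12*a)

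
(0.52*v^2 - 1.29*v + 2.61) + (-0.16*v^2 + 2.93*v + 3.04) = 0.36*v^2 + 1.64*v + 5.65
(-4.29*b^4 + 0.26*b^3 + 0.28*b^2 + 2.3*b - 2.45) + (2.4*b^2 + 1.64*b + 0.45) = -4.29*b^4 + 0.26*b^3 + 2.68*b^2 + 3.94*b - 2.0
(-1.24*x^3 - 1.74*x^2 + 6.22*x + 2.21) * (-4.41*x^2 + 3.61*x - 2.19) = 5.4684*x^5 + 3.197*x^4 - 30.996*x^3 + 16.5187*x^2 - 5.6437*x - 4.8399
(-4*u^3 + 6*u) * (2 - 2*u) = 8*u^4 - 8*u^3 - 12*u^2 + 12*u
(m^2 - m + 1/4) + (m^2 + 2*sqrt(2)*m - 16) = 2*m^2 - m + 2*sqrt(2)*m - 63/4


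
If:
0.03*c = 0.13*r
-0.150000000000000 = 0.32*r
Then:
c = -2.03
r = -0.47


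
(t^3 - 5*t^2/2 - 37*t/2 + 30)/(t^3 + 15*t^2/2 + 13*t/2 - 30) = (t - 5)/(t + 5)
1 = 1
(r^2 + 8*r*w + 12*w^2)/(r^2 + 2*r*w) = (r + 6*w)/r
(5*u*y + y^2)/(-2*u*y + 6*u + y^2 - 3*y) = y*(5*u + y)/(-2*u*y + 6*u + y^2 - 3*y)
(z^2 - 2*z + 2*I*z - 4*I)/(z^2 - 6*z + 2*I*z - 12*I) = (z - 2)/(z - 6)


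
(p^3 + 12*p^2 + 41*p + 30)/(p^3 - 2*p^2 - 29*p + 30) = (p^2 + 7*p + 6)/(p^2 - 7*p + 6)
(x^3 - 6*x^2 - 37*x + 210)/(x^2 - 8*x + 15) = (x^2 - x - 42)/(x - 3)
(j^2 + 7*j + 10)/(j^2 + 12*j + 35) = (j + 2)/(j + 7)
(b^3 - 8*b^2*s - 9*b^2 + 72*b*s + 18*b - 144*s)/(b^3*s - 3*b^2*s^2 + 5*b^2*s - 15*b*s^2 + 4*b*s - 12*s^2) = (b^3 - 8*b^2*s - 9*b^2 + 72*b*s + 18*b - 144*s)/(s*(b^3 - 3*b^2*s + 5*b^2 - 15*b*s + 4*b - 12*s))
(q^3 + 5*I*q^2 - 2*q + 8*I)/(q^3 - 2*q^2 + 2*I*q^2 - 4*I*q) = (q^2 + 3*I*q + 4)/(q*(q - 2))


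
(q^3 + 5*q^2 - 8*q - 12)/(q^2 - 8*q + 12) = (q^2 + 7*q + 6)/(q - 6)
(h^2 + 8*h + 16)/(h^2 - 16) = (h + 4)/(h - 4)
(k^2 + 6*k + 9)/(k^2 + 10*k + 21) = (k + 3)/(k + 7)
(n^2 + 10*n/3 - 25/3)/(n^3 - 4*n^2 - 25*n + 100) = (n - 5/3)/(n^2 - 9*n + 20)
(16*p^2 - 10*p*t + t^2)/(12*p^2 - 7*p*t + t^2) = (16*p^2 - 10*p*t + t^2)/(12*p^2 - 7*p*t + t^2)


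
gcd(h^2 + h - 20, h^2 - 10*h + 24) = h - 4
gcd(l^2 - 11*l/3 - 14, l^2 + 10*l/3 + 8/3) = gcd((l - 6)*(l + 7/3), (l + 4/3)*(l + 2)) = 1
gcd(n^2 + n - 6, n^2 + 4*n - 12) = n - 2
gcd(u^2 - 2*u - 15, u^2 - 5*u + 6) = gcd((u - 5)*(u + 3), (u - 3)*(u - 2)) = 1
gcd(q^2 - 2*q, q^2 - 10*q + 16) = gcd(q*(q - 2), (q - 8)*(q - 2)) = q - 2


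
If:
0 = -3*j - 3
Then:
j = -1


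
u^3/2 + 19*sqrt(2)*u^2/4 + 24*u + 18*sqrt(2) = (u/2 + sqrt(2))*(u + 3*sqrt(2)/2)*(u + 6*sqrt(2))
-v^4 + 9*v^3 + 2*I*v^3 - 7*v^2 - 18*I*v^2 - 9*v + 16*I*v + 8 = (v - 8)*(v - 1)*(I*v + 1)^2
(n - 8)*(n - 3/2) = n^2 - 19*n/2 + 12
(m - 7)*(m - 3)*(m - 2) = m^3 - 12*m^2 + 41*m - 42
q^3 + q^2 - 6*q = q*(q - 2)*(q + 3)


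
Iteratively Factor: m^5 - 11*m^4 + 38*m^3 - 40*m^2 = (m - 2)*(m^4 - 9*m^3 + 20*m^2) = (m - 5)*(m - 2)*(m^3 - 4*m^2) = (m - 5)*(m - 4)*(m - 2)*(m^2) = m*(m - 5)*(m - 4)*(m - 2)*(m)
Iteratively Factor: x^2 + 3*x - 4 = (x - 1)*(x + 4)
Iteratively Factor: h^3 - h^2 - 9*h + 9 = (h + 3)*(h^2 - 4*h + 3) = (h - 1)*(h + 3)*(h - 3)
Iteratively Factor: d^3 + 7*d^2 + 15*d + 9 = (d + 3)*(d^2 + 4*d + 3) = (d + 3)^2*(d + 1)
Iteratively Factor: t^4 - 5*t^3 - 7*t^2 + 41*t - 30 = (t - 1)*(t^3 - 4*t^2 - 11*t + 30) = (t - 5)*(t - 1)*(t^2 + t - 6) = (t - 5)*(t - 1)*(t + 3)*(t - 2)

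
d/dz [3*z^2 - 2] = 6*z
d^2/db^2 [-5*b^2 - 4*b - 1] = -10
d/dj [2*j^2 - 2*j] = 4*j - 2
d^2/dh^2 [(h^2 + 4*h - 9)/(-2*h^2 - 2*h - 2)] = 3*(-h^3 + 10*h^2 + 13*h + 1)/(h^6 + 3*h^5 + 6*h^4 + 7*h^3 + 6*h^2 + 3*h + 1)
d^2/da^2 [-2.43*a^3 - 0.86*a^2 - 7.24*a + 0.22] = -14.58*a - 1.72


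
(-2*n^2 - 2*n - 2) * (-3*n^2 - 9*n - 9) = 6*n^4 + 24*n^3 + 42*n^2 + 36*n + 18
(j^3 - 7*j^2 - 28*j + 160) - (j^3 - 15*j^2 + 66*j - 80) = 8*j^2 - 94*j + 240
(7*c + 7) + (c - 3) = 8*c + 4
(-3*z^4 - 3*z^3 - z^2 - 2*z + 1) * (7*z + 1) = -21*z^5 - 24*z^4 - 10*z^3 - 15*z^2 + 5*z + 1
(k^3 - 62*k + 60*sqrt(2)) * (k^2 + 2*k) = k^5 + 2*k^4 - 62*k^3 - 124*k^2 + 60*sqrt(2)*k^2 + 120*sqrt(2)*k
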